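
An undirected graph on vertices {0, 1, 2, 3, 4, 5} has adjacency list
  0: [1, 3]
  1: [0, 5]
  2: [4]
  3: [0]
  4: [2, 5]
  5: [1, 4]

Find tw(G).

A width-1 tree decomposition is:
Bags: B1 = {2, 4}  B2 = {4, 5}  B3 = {1, 5}  B4 = {0, 1}  B5 = {0, 3}
Tree: B1–B2, B2–B3, B3–B4, B4–B5
Each bag holds 2 vertices, so the decomposition has width 1, which upper-bounds the treewidth. G has an edge, so its treewidth is at least 1. The upper and lower bounds meet at 1, so that is the treewidth.

1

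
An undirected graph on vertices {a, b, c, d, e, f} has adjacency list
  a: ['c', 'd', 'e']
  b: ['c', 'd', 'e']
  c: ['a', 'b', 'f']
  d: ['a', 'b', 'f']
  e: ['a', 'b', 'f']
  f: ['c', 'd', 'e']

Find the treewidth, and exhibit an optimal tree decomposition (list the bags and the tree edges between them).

Treewidth 3.
Bags: B1 = {a, c, d, e}  B2 = {b, c, d, e}  B3 = {c, d, e, f}
Tree: B1–B2, B2–B3

Every bag has size at most 4, so the width is 4 − 1 = 3 and tw(G) ≤ 3. For the lower bound: the 4 vertex sets {a,d}, {b,c}, {e}, {f} are disjoint, each induces a connected subgraph, and every pair is joined by at least one edge of G. Contracting each set to a single vertex therefore yields K_{4} as a minor, and since treewidth is minor-monotone, tw(G) ≥ tw(K_{4}) = 3. The upper and lower bounds meet at 3, so that is the treewidth.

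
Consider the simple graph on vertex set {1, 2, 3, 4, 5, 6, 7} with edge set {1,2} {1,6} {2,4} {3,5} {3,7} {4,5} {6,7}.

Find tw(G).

A width-2 tree decomposition is:
Bags: B1 = {1, 2, 6}  B2 = {2, 6, 7}  B3 = {2, 3, 7}  B4 = {2, 3, 5}  B5 = {2, 4, 5}
Tree: B1–B2, B2–B3, B3–B4, B4–B5
Every bag has size at most 3, so the width is 3 − 1 = 2 and tw(G) ≤ 2. The edges 2–1–6–7–3–5–4–2 form a cycle, so G is not a tree and its treewidth is at least 2. Hence tw(G) = 2 exactly.

2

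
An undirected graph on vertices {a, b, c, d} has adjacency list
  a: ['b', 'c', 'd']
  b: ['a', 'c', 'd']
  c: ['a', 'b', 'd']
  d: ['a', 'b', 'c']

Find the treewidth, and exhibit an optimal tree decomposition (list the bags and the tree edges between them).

Treewidth 3.
Bags: B1 = {a, b, c, d}
Tree: (single bag)

A single bag containing all 4 vertices is trivially a valid decomposition of width 3. For the lower bound, the 4 vertices {a, b, c, d} are pairwise adjacent, and any tree decomposition puts a clique entirely inside one bag — forcing width ≥ 3. Hence tw(G) = 3 exactly.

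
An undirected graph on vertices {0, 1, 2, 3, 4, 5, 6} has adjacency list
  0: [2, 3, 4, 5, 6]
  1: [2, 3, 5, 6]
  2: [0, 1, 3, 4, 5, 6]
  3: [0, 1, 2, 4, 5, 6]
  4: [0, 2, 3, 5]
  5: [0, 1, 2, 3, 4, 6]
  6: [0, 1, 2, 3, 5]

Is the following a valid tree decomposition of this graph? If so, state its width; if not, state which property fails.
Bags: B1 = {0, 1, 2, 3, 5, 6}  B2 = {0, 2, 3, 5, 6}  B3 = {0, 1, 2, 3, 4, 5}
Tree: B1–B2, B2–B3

A tree decomposition must satisfy three properties: every vertex lies in some bag; for every edge, both endpoints lie together in some bag; and for every vertex, the bags containing it form a connected subtree. Here bags containing vertex 1 are not connected in the tree, so the decomposition is invalid.

No — bags containing vertex 1 are not connected in the tree.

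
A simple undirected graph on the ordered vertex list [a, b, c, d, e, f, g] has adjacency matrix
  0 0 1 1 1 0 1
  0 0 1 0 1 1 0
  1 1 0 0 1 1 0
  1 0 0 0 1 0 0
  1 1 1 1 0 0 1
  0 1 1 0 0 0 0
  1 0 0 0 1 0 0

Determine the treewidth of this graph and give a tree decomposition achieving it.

Treewidth 2.
One optimal decomposition is:
Bags: B1 = {a, c, e}  B2 = {b, c, e}  B3 = {b, c, f}  B4 = {a, d, e}  B5 = {a, e, g}
Tree: B1–B2, B2–B3, B1–B4, B1–B5

The largest bag has 3 vertices, giving width 2; this decomposition certifies tw(G) ≤ 2. Conversely, {a, d, e} is a clique of size 3, and the vertices of any clique must share a bag in every tree decomposition; so some bag has ≥ 3 vertices and tw(G) ≥ 2. Combining the bounds, tw(G) = 2.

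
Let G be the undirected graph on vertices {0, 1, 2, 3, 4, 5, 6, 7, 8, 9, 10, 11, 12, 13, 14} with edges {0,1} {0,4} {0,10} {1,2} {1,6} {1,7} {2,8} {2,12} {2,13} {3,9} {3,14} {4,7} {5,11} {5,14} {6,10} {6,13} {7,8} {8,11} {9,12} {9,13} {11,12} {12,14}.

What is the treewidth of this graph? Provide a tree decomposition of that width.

Treewidth 3.
Bags: B1 = {3, 5, 9, 14}  B2 = {5, 9, 12, 14}  B3 = {5, 9, 11, 12}  B4 = {9, 11, 12, 13}  B5 = {2, 11, 12, 13}  B6 = {2, 8, 11, 13}  B7 = {2, 6, 8, 13}  B8 = {1, 2, 6, 8}  B9 = {1, 6, 7, 8}  B10 = {1, 6, 7, 10}  B11 = {0, 1, 7, 10}  B12 = {0, 4, 7, 10}
Tree: B1–B2, B2–B3, B3–B4, B4–B5, B5–B6, B6–B7, B7–B8, B8–B9, B9–B10, B10–B11, B11–B12

The largest bag has 4 vertices, giving width 3; this decomposition certifies tw(G) ≤ 3. For the lower bound: the 4 vertex sets {3,5,14}, {9}, {12}, {2,8,11,13} are disjoint, each induces a connected subgraph, and every pair is joined by at least one edge of G. Contracting each set to a single vertex therefore yields K_{4} as a minor, and since treewidth is minor-monotone, tw(G) ≥ tw(K_{4}) = 3. Hence tw(G) = 3 exactly.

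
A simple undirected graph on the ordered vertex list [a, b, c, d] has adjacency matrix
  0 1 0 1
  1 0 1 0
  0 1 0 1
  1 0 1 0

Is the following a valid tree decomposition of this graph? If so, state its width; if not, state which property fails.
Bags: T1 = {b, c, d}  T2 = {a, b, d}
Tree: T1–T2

Every vertex of G appears in some bag (union = {a, b, c, d}); every edge is covered by a bag; and for each vertex v the set of bags containing v is connected in the bag tree. The decomposition is therefore valid. The largest bag has 3 vertices, so the width is 2.

Yes; width 2.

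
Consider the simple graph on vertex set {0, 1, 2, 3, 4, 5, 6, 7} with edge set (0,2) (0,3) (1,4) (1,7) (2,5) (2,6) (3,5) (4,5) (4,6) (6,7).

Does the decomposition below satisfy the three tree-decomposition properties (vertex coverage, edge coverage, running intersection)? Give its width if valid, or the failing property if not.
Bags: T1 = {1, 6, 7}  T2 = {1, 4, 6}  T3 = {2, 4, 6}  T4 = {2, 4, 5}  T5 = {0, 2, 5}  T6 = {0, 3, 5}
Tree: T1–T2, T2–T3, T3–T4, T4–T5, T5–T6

Yes; width 2.

Every vertex of G appears in some bag (union = {0, 1, 2, 3, 4, 5, 6, 7}); every edge is covered by a bag; and for each vertex v the set of bags containing v is connected in the bag tree. The decomposition is therefore valid. The largest bag has 3 vertices, so the width is 2.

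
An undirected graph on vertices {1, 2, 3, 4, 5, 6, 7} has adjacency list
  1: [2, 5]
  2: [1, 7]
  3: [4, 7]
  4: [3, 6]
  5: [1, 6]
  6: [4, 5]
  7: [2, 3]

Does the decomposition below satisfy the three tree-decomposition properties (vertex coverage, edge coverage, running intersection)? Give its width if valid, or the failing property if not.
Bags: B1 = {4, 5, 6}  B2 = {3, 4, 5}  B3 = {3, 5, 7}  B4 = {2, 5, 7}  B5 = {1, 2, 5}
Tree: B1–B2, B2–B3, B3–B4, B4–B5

Checking the three conditions: (i) the bags cover all of {1, 2, 3, 4, 5, 6, 7}; (ii) for each edge, some bag contains both endpoints; (iii) the bags containing any fixed vertex form a subtree. All hold, so the decomposition is valid with width 3 − 1 = 2.

Yes; width 2.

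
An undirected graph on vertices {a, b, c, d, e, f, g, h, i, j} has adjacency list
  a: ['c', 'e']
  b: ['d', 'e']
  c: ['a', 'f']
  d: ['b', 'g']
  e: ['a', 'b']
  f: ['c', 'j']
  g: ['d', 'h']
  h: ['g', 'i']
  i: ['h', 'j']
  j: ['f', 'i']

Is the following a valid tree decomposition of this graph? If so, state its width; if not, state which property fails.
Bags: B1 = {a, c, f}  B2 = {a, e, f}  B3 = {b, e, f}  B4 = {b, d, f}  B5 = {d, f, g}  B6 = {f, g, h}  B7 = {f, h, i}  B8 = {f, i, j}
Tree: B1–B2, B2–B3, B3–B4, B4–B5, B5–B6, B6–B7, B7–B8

Every vertex of G appears in some bag (union = {a, b, c, d, e, f, g, h, i, j}); every edge is covered by a bag; and for each vertex v the set of bags containing v is connected in the bag tree. The decomposition is therefore valid. The largest bag has 3 vertices, so the width is 2.

Yes; width 2.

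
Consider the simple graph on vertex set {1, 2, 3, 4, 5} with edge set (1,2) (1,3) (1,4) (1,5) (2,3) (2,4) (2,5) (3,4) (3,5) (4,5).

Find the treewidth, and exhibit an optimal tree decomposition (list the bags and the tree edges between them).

Treewidth 4.
One such decomposition:
Bags: B1 = {1, 2, 3, 4, 5}
Tree: (single bag)

With just one bag of size 5, the width is 5 − 1 = 4, so tw(G) ≤ 4. For the lower bound, the 5 vertices {1, 2, 3, 4, 5} are pairwise adjacent, and any tree decomposition puts a clique entirely inside one bag — forcing width ≥ 4. Combining the bounds, tw(G) = 4.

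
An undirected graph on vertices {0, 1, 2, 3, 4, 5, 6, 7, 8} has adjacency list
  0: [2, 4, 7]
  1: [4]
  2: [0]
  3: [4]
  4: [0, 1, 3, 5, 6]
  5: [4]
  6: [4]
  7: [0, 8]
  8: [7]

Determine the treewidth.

1

A width-1 tree decomposition is:
Bags: B1 = {0, 4}  B2 = {3, 4}  B3 = {0, 2}  B4 = {4, 6}  B5 = {0, 7}  B6 = {1, 4}  B7 = {4, 5}  B8 = {7, 8}
Tree: B1–B2, B1–B3, B1–B4, B3–B5, B1–B6, B4–B7, B5–B8
Every bag has size at most 2, so the width is 2 − 1 = 1 and tw(G) ≤ 1. Since G has at least one edge (e.g. 4–0), it is not an edgeless graph, so tw(G) ≥ 1. Therefore the treewidth is 1.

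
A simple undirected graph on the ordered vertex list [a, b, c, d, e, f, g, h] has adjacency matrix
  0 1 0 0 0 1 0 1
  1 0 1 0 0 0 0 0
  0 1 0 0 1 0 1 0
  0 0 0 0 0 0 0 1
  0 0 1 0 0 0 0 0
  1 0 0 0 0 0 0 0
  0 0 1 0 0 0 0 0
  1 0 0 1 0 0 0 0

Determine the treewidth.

1

A width-1 tree decomposition is:
Bags: B1 = {a, b}  B2 = {b, c}  B3 = {c, g}  B4 = {a, h}  B5 = {c, e}  B6 = {a, f}  B7 = {d, h}
Tree: B1–B2, B2–B3, B1–B4, B3–B5, B4–B6, B4–B7
The largest bag has 2 vertices, giving width 1; this decomposition certifies tw(G) ≤ 1. Since G has at least one edge (e.g. a–b), it is not an edgeless graph, so tw(G) ≥ 1. Hence tw(G) = 1 exactly.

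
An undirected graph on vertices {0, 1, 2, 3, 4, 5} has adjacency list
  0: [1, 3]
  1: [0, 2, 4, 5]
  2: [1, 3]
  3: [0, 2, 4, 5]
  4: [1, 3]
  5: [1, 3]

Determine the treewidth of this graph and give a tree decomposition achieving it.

Treewidth 2.
One optimal decomposition is:
Bags: B1 = {1, 2, 3}  B2 = {1, 3, 5}  B3 = {1, 3, 4}  B4 = {0, 1, 3}
Tree: B1–B2, B2–B3, B3–B4

Each bag holds 3 vertices, so the decomposition has width 2, which upper-bounds the treewidth. Since 2–1–5–3–2 is a cycle in G, G is not acyclic. Forests are exactly the graphs of treewidth ≤ 1, so tw(G) ≥ 2. The upper and lower bounds meet at 2, so that is the treewidth.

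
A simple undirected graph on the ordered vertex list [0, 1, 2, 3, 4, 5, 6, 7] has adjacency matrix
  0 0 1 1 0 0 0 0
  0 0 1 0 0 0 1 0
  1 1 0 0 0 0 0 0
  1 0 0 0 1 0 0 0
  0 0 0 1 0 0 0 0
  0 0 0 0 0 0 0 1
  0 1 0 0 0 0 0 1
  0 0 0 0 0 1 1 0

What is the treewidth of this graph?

A width-1 tree decomposition is:
Bags: B1 = {5, 7}  B2 = {6, 7}  B3 = {1, 6}  B4 = {1, 2}  B5 = {0, 2}  B6 = {0, 3}  B7 = {3, 4}
Tree: B1–B2, B2–B3, B3–B4, B4–B5, B5–B6, B6–B7
Each bag holds 2 vertices, so the decomposition has width 1, which upper-bounds the treewidth. Since G has at least one edge (e.g. 5–7), it is not an edgeless graph, so tw(G) ≥ 1. Combining the bounds, tw(G) = 1.

1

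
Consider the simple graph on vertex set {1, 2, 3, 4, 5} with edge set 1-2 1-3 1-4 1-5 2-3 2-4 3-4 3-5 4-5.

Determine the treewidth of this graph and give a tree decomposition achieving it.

Treewidth 3.
One optimal decomposition is:
Bags: B1 = {1, 3, 4, 5}  B2 = {1, 2, 3, 4}
Tree: B1–B2

Every bag has size at most 4, so the width is 4 − 1 = 3 and tw(G) ≤ 3. For the lower bound, the 4 vertices {1, 2, 3, 4} are pairwise adjacent, and any tree decomposition puts a clique entirely inside one bag — forcing width ≥ 3. Therefore the treewidth is 3.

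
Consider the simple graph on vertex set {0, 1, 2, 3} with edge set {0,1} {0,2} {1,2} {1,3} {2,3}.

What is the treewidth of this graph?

2

A width-2 tree decomposition is:
Bags: B1 = {0, 1, 2}  B2 = {1, 2, 3}
Tree: B1–B2
Each bag holds 3 vertices, so the decomposition has width 2, which upper-bounds the treewidth. Conversely, {0, 1, 2} is a clique of size 3, and the vertices of any clique must share a bag in every tree decomposition; so some bag has ≥ 3 vertices and tw(G) ≥ 2. Hence tw(G) = 2 exactly.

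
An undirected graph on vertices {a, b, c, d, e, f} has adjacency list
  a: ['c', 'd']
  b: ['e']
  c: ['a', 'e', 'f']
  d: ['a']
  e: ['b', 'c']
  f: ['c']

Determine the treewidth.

A width-1 tree decomposition is:
Bags: B1 = {a, c}  B2 = {a, d}  B3 = {c, e}  B4 = {b, e}  B5 = {c, f}
Tree: B1–B2, B1–B3, B3–B4, B3–B5
Each bag holds 2 vertices, so the decomposition has width 1, which upper-bounds the treewidth. Any graph with an edge has treewidth ≥ 1, and G has the edge c–a. Hence tw(G) = 1 exactly.

1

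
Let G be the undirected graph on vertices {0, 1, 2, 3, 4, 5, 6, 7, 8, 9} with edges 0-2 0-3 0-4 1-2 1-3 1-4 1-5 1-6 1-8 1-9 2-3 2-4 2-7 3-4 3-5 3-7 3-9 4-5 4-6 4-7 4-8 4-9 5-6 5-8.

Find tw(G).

3

A width-3 tree decomposition is:
Bags: B1 = {1, 4, 5, 8}  B2 = {1, 3, 4, 5}  B3 = {1, 2, 3, 4}  B4 = {0, 2, 3, 4}  B5 = {2, 3, 4, 7}  B6 = {1, 4, 5, 6}  B7 = {1, 3, 4, 9}
Tree: B1–B2, B2–B3, B3–B4, B3–B5, B1–B6, B3–B7
Each bag holds 4 vertices, so the decomposition has width 3, which upper-bounds the treewidth. Conversely, {0, 2, 3, 4} is a clique of size 4, and the vertices of any clique must share a bag in every tree decomposition; so some bag has ≥ 4 vertices and tw(G) ≥ 3. Hence tw(G) = 3 exactly.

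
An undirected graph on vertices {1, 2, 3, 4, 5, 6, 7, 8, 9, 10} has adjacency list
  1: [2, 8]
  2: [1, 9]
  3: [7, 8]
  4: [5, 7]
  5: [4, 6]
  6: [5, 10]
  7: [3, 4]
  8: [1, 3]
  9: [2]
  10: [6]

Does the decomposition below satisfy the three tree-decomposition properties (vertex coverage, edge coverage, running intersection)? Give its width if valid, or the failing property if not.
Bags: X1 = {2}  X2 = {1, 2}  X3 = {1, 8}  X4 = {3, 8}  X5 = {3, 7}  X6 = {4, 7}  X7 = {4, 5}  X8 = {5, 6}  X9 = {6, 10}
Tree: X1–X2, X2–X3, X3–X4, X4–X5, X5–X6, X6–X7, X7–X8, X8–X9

A tree decomposition must satisfy three properties: every vertex lies in some bag; for every edge, both endpoints lie together in some bag; and for every vertex, the bags containing it form a connected subtree. Here vertex 9 appears in no bag, so the decomposition is invalid.

No — vertex 9 appears in no bag.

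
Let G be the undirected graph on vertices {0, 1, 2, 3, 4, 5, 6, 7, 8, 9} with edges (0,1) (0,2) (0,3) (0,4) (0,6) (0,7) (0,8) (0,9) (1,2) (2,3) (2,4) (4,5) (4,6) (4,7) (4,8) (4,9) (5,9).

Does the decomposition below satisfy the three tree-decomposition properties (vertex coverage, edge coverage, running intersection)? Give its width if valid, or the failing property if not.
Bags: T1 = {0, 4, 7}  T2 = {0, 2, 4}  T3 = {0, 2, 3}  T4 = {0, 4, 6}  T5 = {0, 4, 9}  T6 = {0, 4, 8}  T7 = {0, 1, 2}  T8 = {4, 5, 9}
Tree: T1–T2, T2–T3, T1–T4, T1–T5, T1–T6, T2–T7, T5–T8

Every vertex of G appears in some bag (union = {0, 1, 2, 3, 4, 5, 6, 7, 8, 9}); every edge is covered by a bag; and for each vertex v the set of bags containing v is connected in the bag tree. The decomposition is therefore valid. The largest bag has 3 vertices, so the width is 2.

Yes; width 2.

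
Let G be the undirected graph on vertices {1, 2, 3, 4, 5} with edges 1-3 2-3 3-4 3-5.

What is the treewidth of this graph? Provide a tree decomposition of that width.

Every bag has size at most 2, so the width is 2 − 1 = 1 and tw(G) ≤ 1. G has an edge, so its treewidth is at least 1. Combining the bounds, tw(G) = 1.

Treewidth 1.
Bags: B1 = {3, 5}  B2 = {3, 4}  B3 = {2, 3}  B4 = {1, 3}
Tree: B1–B2, B1–B3, B1–B4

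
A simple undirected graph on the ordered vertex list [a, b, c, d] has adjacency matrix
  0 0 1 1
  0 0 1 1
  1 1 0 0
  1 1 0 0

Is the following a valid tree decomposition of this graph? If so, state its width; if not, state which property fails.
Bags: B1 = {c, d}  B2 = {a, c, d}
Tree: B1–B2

A tree decomposition must satisfy three properties: every vertex lies in some bag; for every edge, both endpoints lie together in some bag; and for every vertex, the bags containing it form a connected subtree. Here vertex b appears in no bag, so the decomposition is invalid.

No — vertex b appears in no bag.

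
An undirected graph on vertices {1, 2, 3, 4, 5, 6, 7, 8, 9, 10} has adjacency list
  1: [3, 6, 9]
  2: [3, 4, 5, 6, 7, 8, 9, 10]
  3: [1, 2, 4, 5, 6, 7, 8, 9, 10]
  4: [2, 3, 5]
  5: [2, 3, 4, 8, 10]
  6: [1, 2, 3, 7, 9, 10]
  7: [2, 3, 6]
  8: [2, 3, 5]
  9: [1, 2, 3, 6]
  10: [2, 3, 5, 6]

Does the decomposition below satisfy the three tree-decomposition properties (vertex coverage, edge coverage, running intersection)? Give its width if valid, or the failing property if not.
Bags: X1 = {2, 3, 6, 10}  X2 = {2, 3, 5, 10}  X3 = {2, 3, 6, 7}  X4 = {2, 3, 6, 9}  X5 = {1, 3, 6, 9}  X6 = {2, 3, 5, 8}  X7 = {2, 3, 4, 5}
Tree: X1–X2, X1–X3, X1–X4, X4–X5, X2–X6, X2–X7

Yes; width 3.

Checking the three conditions: (i) the bags cover all of {1, 2, 3, 4, 5, 6, 7, 8, 9, 10}; (ii) for each edge, some bag contains both endpoints; (iii) the bags containing any fixed vertex form a subtree. All hold, so the decomposition is valid with width 4 − 1 = 3.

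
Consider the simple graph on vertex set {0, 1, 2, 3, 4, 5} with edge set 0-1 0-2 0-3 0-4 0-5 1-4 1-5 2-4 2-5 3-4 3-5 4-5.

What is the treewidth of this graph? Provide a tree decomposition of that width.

Treewidth 3.
One optimal decomposition is:
Bags: B1 = {0, 1, 4, 5}  B2 = {0, 2, 4, 5}  B3 = {0, 3, 4, 5}
Tree: B1–B2, B2–B3

Each bag holds 4 vertices, so the decomposition has width 3, which upper-bounds the treewidth. Conversely, {0, 1, 4, 5} is a clique of size 4, and the vertices of any clique must share a bag in every tree decomposition; so some bag has ≥ 4 vertices and tw(G) ≥ 3. Therefore the treewidth is 3.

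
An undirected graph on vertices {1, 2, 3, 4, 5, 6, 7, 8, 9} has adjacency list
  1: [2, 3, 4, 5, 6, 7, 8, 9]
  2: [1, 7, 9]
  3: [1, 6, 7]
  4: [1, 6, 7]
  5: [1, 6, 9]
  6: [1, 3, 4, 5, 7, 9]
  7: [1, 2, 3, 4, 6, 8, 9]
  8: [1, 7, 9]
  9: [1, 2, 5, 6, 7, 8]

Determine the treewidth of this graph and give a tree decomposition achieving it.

Treewidth 3.
Bags: B1 = {1, 5, 6, 9}  B2 = {1, 6, 7, 9}  B3 = {1, 2, 7, 9}  B4 = {1, 4, 6, 7}  B5 = {1, 3, 6, 7}  B6 = {1, 7, 8, 9}
Tree: B1–B2, B2–B3, B2–B4, B2–B5, B2–B6

Every bag has size at most 4, so the width is 4 − 1 = 3 and tw(G) ≤ 3. On the other hand G contains the 4-clique {1, 5, 6, 9}. A clique must lie in a single bag of any decomposition, so no decomposition can have width below 3. Combining the bounds, tw(G) = 3.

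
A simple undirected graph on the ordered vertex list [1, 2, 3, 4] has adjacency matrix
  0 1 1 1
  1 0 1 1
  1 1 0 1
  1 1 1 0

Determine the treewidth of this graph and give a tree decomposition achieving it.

With just one bag of size 4, the width is 4 − 1 = 3, so tw(G) ≤ 3. Conversely, {1, 2, 3, 4} is a clique of size 4, and the vertices of any clique must share a bag in every tree decomposition; so some bag has ≥ 4 vertices and tw(G) ≥ 3. Hence tw(G) = 3 exactly.

Treewidth 3.
One such decomposition:
Bags: B1 = {1, 2, 3, 4}
Tree: (single bag)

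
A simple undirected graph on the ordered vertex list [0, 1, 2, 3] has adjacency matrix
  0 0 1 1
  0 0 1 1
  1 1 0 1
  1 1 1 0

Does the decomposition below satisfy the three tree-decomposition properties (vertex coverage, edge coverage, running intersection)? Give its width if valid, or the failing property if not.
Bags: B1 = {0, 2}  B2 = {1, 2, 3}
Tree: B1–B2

No — edge (3,0) lies in no bag.

A tree decomposition must satisfy three properties: every vertex lies in some bag; for every edge, both endpoints lie together in some bag; and for every vertex, the bags containing it form a connected subtree. Here edge (3,0) lies in no bag, so the decomposition is invalid.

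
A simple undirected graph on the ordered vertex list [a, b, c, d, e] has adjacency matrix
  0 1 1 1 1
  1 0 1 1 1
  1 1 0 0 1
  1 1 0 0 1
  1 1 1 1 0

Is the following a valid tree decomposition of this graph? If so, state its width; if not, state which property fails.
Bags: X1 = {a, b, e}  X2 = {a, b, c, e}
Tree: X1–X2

No — vertex d appears in no bag.

A tree decomposition must satisfy three properties: every vertex lies in some bag; for every edge, both endpoints lie together in some bag; and for every vertex, the bags containing it form a connected subtree. Here vertex d appears in no bag, so the decomposition is invalid.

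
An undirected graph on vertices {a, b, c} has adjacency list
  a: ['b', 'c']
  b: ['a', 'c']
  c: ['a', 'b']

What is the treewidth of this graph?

A width-2 tree decomposition is:
Bags: B1 = {a, b, c}
Tree: (single bag)
A single bag containing all 3 vertices is trivially a valid decomposition of width 2. Conversely, {a, b, c} is a clique of size 3, and the vertices of any clique must share a bag in every tree decomposition; so some bag has ≥ 3 vertices and tw(G) ≥ 2. Hence tw(G) = 2 exactly.

2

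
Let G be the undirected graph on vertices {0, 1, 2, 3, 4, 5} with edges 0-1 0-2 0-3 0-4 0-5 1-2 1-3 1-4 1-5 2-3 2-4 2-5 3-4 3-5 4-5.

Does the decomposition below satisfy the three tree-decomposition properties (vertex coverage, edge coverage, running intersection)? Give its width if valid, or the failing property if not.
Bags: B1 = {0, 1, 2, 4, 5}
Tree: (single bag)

No — vertex 3 appears in no bag.

A tree decomposition must satisfy three properties: every vertex lies in some bag; for every edge, both endpoints lie together in some bag; and for every vertex, the bags containing it form a connected subtree. Here vertex 3 appears in no bag, so the decomposition is invalid.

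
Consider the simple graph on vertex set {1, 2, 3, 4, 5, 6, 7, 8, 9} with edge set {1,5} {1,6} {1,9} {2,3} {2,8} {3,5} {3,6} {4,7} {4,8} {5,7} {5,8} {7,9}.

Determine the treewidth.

A width-3 tree decomposition is:
Bags: B1 = {1, 6, 7, 9}  B2 = {1, 5, 6, 7}  B3 = {3, 5, 6, 7}  B4 = {3, 4, 5, 7}  B5 = {3, 4, 5, 8}  B6 = {2, 3, 4, 8}
Tree: B1–B2, B2–B3, B3–B4, B4–B5, B5–B6
Every bag has size at most 4, so the width is 4 − 1 = 3 and tw(G) ≤ 3. For the lower bound: the 4 vertex sets {1,6,9}, {7}, {5}, {2,3,4,8} are disjoint, each induces a connected subgraph, and every pair is joined by at least one edge of G. Contracting each set to a single vertex therefore yields K_{4} as a minor, and since treewidth is minor-monotone, tw(G) ≥ tw(K_{4}) = 3. Therefore the treewidth is 3.

3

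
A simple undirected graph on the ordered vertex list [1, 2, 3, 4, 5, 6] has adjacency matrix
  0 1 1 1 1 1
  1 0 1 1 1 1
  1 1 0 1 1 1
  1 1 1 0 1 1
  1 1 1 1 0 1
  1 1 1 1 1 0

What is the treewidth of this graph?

A width-5 tree decomposition is:
Bags: B1 = {1, 2, 3, 4, 5, 6}
Tree: (single bag)
A single bag containing all 6 vertices is trivially a valid decomposition of width 5. For the lower bound, the 6 vertices {1, 2, 3, 4, 5, 6} are pairwise adjacent, and any tree decomposition puts a clique entirely inside one bag — forcing width ≥ 5. Hence tw(G) = 5 exactly.

5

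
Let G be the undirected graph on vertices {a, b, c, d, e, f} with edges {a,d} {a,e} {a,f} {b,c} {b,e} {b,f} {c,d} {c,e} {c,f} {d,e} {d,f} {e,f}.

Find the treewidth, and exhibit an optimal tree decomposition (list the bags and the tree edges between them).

Every bag has size at most 4, so the width is 4 − 1 = 3 and tw(G) ≤ 3. On the other hand G contains the 4-clique {c, d, e, f}. A clique must lie in a single bag of any decomposition, so no decomposition can have width below 3. Therefore the treewidth is 3.

Treewidth 3.
Bags: B1 = {c, d, e, f}  B2 = {b, c, e, f}  B3 = {a, d, e, f}
Tree: B1–B2, B1–B3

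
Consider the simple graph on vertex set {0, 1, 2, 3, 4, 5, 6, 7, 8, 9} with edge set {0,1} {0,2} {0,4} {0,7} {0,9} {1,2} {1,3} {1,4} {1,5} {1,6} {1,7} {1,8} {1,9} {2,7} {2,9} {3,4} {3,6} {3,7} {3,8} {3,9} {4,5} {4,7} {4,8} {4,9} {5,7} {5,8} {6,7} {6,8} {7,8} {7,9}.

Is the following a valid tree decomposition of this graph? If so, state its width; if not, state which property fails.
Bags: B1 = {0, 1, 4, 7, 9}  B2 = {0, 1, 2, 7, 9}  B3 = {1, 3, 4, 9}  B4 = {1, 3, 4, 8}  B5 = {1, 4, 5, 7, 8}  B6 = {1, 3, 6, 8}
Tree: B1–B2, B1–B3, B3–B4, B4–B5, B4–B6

No — edge (7,3) lies in no bag.

A tree decomposition must satisfy three properties: every vertex lies in some bag; for every edge, both endpoints lie together in some bag; and for every vertex, the bags containing it form a connected subtree. Here edge (7,3) lies in no bag, so the decomposition is invalid.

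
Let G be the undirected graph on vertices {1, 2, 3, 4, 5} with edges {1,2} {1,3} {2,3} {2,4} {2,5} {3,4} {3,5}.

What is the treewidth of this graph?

2

A width-2 tree decomposition is:
Bags: B1 = {1, 2, 3}  B2 = {2, 3, 4}  B3 = {2, 3, 5}
Tree: B1–B2, B1–B3
Every bag has size at most 3, so the width is 3 − 1 = 2 and tw(G) ≤ 2. For the lower bound, the 3 vertices {1, 2, 3} are pairwise adjacent, and any tree decomposition puts a clique entirely inside one bag — forcing width ≥ 2. Hence tw(G) = 2 exactly.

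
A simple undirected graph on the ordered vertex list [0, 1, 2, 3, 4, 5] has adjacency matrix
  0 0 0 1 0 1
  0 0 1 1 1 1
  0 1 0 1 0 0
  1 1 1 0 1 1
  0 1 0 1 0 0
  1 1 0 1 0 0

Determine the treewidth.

A width-2 tree decomposition is:
Bags: B1 = {1, 3, 4}  B2 = {1, 3, 5}  B3 = {1, 2, 3}  B4 = {0, 3, 5}
Tree: B1–B2, B2–B3, B2–B4
Every bag has size at most 3, so the width is 3 − 1 = 2 and tw(G) ≤ 2. Conversely, {0, 3, 5} is a clique of size 3, and the vertices of any clique must share a bag in every tree decomposition; so some bag has ≥ 3 vertices and tw(G) ≥ 2. The upper and lower bounds meet at 2, so that is the treewidth.

2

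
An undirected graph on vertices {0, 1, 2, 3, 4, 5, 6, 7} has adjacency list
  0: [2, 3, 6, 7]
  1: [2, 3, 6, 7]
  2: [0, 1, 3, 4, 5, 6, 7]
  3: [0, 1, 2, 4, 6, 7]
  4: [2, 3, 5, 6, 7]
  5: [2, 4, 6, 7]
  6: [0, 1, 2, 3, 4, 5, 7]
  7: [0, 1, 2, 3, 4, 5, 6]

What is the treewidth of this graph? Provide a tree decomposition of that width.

Treewidth 4.
One optimal decomposition is:
Bags: B1 = {2, 3, 4, 6, 7}  B2 = {0, 2, 3, 6, 7}  B3 = {1, 2, 3, 6, 7}  B4 = {2, 4, 5, 6, 7}
Tree: B1–B2, B1–B3, B1–B4

Each bag holds 5 vertices, so the decomposition has width 4, which upper-bounds the treewidth. On the other hand G contains the 5-clique {0, 2, 3, 6, 7}. A clique must lie in a single bag of any decomposition, so no decomposition can have width below 4. Therefore the treewidth is 4.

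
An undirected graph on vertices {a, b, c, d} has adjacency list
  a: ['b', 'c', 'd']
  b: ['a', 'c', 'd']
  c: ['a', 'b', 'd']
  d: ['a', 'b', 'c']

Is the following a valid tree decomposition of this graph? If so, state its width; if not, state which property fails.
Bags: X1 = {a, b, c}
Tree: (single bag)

No — vertex d appears in no bag.

A tree decomposition must satisfy three properties: every vertex lies in some bag; for every edge, both endpoints lie together in some bag; and for every vertex, the bags containing it form a connected subtree. Here vertex d appears in no bag, so the decomposition is invalid.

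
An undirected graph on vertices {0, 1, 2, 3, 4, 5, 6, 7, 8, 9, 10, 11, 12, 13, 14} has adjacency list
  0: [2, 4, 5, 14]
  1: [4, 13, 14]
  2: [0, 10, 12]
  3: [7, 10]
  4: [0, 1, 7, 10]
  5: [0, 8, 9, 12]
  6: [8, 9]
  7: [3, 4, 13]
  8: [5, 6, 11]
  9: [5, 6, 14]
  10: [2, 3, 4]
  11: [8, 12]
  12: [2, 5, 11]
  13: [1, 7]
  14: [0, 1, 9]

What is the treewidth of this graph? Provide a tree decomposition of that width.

Treewidth 3.
One optimal decomposition is:
Bags: B1 = {6, 8, 11, 12}  B2 = {5, 6, 8, 12}  B3 = {5, 6, 9, 12}  B4 = {2, 5, 9, 12}  B5 = {0, 2, 5, 9}  B6 = {0, 2, 9, 14}  B7 = {0, 2, 10, 14}  B8 = {0, 4, 10, 14}  B9 = {1, 4, 10, 14}  B10 = {1, 3, 4, 10}  B11 = {1, 3, 4, 7}  B12 = {1, 3, 7, 13}
Tree: B1–B2, B2–B3, B3–B4, B4–B5, B5–B6, B6–B7, B7–B8, B8–B9, B9–B10, B10–B11, B11–B12

The largest bag has 4 vertices, giving width 3; this decomposition certifies tw(G) ≤ 3. For the lower bound: the 4 vertex sets {6,8,11}, {12}, {5}, {0,2,9,14} are disjoint, each induces a connected subgraph, and every pair is joined by at least one edge of G. Contracting each set to a single vertex therefore yields K_{4} as a minor, and since treewidth is minor-monotone, tw(G) ≥ tw(K_{4}) = 3. Therefore the treewidth is 3.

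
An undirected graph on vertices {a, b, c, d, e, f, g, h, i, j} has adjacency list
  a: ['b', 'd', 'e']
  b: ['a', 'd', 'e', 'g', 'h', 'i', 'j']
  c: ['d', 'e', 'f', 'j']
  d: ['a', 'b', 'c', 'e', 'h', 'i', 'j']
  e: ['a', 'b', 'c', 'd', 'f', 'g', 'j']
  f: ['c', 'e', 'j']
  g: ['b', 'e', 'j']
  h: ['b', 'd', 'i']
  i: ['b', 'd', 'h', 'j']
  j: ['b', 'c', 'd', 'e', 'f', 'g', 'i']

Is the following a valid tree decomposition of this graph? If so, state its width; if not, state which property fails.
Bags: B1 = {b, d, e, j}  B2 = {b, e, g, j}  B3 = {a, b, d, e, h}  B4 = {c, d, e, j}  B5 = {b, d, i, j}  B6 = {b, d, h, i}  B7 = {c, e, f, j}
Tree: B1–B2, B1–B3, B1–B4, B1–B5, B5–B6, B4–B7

A tree decomposition must satisfy three properties: every vertex lies in some bag; for every edge, both endpoints lie together in some bag; and for every vertex, the bags containing it form a connected subtree. Here bags containing vertex h are not connected in the tree, so the decomposition is invalid.

No — bags containing vertex h are not connected in the tree.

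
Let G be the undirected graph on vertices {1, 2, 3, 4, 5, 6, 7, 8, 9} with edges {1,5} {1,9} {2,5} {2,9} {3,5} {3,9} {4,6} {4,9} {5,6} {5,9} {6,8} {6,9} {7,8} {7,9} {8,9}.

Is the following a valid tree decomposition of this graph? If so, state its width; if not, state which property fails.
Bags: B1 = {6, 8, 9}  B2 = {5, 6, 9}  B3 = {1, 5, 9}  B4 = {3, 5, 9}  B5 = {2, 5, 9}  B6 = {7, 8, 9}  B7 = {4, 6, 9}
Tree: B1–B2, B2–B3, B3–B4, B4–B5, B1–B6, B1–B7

Yes; width 2.

Checking the three conditions: (i) the bags cover all of {1, 2, 3, 4, 5, 6, 7, 8, 9}; (ii) for each edge, some bag contains both endpoints; (iii) the bags containing any fixed vertex form a subtree. All hold, so the decomposition is valid with width 3 − 1 = 2.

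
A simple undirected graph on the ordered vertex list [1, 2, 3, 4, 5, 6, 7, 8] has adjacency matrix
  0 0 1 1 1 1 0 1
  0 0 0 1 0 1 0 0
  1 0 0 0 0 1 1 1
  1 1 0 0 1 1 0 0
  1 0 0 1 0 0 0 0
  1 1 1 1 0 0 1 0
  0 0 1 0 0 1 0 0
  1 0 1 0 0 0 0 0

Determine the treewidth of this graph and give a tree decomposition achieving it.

Every bag has size at most 3, so the width is 3 − 1 = 2 and tw(G) ≤ 2. For the lower bound, the 3 vertices {1, 3, 8} are pairwise adjacent, and any tree decomposition puts a clique entirely inside one bag — forcing width ≥ 2. The upper and lower bounds meet at 2, so that is the treewidth.

Treewidth 2.
One optimal decomposition is:
Bags: B1 = {1, 3, 6}  B2 = {1, 3, 8}  B3 = {1, 4, 6}  B4 = {2, 4, 6}  B5 = {1, 4, 5}  B6 = {3, 6, 7}
Tree: B1–B2, B1–B3, B3–B4, B3–B5, B1–B6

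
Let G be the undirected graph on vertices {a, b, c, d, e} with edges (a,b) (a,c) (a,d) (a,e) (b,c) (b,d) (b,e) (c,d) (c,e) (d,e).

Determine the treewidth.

4

A width-4 tree decomposition is:
Bags: B1 = {a, b, c, d, e}
Tree: (single bag)
A single bag containing all 5 vertices is trivially a valid decomposition of width 4. For the lower bound, the 5 vertices {a, b, c, d, e} are pairwise adjacent, and any tree decomposition puts a clique entirely inside one bag — forcing width ≥ 4. Hence tw(G) = 4 exactly.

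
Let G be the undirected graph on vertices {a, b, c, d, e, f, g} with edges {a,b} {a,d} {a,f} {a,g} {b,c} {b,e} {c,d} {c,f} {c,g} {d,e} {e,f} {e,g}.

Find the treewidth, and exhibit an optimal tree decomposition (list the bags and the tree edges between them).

Treewidth 3.
Bags: B1 = {a, c, e, g}  B2 = {a, c, e, f}  B3 = {a, b, c, e}  B4 = {a, c, d, e}
Tree: B1–B2, B2–B3, B3–B4

Every bag has size at most 4, so the width is 4 − 1 = 3 and tw(G) ≤ 3. For the lower bound: the 4 vertex sets {e,g}, {c,f}, {a}, {b} are disjoint, each induces a connected subgraph, and every pair is joined by at least one edge of G. Contracting each set to a single vertex therefore yields K_{4} as a minor, and since treewidth is minor-monotone, tw(G) ≥ tw(K_{4}) = 3. Hence tw(G) = 3 exactly.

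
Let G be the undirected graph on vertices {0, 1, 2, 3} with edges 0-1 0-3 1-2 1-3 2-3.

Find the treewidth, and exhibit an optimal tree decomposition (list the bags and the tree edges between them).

Treewidth 2.
One optimal decomposition is:
Bags: B1 = {1, 2, 3}  B2 = {0, 1, 3}
Tree: B1–B2

Every bag has size at most 3, so the width is 3 − 1 = 2 and tw(G) ≤ 2. On the other hand G contains the 3-clique {0, 1, 3}. A clique must lie in a single bag of any decomposition, so no decomposition can have width below 2. Hence tw(G) = 2 exactly.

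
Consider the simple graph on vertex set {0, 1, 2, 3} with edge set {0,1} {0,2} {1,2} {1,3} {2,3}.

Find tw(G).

2

A width-2 tree decomposition is:
Bags: B1 = {0, 1, 2}  B2 = {1, 2, 3}
Tree: B1–B2
The largest bag has 3 vertices, giving width 2; this decomposition certifies tw(G) ≤ 2. On the other hand G contains the 3-clique {0, 1, 2}. A clique must lie in a single bag of any decomposition, so no decomposition can have width below 2. The upper and lower bounds meet at 2, so that is the treewidth.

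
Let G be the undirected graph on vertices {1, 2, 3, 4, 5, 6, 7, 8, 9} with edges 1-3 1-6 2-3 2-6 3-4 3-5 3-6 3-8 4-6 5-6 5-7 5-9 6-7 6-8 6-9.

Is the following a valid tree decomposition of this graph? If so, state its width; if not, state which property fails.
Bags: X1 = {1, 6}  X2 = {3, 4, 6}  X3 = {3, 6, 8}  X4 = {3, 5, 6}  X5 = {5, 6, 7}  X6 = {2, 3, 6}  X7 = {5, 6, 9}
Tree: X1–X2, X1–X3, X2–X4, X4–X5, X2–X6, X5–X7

A tree decomposition must satisfy three properties: every vertex lies in some bag; for every edge, both endpoints lie together in some bag; and for every vertex, the bags containing it form a connected subtree. Here edge (3,1) lies in no bag, so the decomposition is invalid.

No — edge (3,1) lies in no bag.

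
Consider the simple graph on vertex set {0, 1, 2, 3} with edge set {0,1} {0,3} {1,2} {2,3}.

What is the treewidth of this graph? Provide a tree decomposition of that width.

Each bag holds 3 vertices, so the decomposition has width 2, which upper-bounds the treewidth. The edges 0–1–2–3–0 form a cycle, so G is not a tree and its treewidth is at least 2. The upper and lower bounds meet at 2, so that is the treewidth.

Treewidth 2.
Bags: B1 = {0, 1, 2}  B2 = {0, 2, 3}
Tree: B1–B2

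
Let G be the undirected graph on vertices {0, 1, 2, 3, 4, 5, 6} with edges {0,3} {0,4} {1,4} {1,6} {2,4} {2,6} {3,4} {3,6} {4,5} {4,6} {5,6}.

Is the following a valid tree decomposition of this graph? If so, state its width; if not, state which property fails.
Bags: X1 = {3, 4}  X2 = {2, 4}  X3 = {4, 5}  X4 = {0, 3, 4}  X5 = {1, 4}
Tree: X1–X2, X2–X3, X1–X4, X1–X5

A tree decomposition must satisfy three properties: every vertex lies in some bag; for every edge, both endpoints lie together in some bag; and for every vertex, the bags containing it form a connected subtree. Here vertex 6 appears in no bag, so the decomposition is invalid.

No — vertex 6 appears in no bag.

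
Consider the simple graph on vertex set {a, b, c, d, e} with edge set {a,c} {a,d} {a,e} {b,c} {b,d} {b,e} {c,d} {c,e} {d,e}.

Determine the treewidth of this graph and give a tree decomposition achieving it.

Each bag holds 4 vertices, so the decomposition has width 3, which upper-bounds the treewidth. Conversely, {a, c, d, e} is a clique of size 4, and the vertices of any clique must share a bag in every tree decomposition; so some bag has ≥ 4 vertices and tw(G) ≥ 3. Therefore the treewidth is 3.

Treewidth 3.
One such decomposition:
Bags: B1 = {a, c, d, e}  B2 = {b, c, d, e}
Tree: B1–B2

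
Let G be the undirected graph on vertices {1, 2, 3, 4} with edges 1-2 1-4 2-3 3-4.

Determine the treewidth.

A width-2 tree decomposition is:
Bags: B1 = {1, 2, 3}  B2 = {1, 3, 4}
Tree: B1–B2
The largest bag has 3 vertices, giving width 2; this decomposition certifies tw(G) ≤ 2. The edges 1–2–3–4–1 form a cycle, so G is not a tree and its treewidth is at least 2. The upper and lower bounds meet at 2, so that is the treewidth.

2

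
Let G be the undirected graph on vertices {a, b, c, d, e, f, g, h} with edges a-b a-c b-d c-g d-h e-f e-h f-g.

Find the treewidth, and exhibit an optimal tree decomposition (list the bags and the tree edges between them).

Treewidth 2.
One optimal decomposition is:
Bags: B1 = {e, f, h}  B2 = {f, g, h}  B3 = {c, g, h}  B4 = {a, c, h}  B5 = {a, b, h}  B6 = {b, d, h}
Tree: B1–B2, B2–B3, B3–B4, B4–B5, B5–B6

Every bag has size at most 3, so the width is 3 − 1 = 2 and tw(G) ≤ 2. The edges h–e–f–g–c–a–b–d–h form a cycle, so G is not a tree and its treewidth is at least 2. Hence tw(G) = 2 exactly.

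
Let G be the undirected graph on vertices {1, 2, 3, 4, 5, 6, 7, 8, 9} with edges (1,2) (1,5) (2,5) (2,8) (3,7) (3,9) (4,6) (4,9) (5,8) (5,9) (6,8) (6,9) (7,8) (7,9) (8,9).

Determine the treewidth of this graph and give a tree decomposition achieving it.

Treewidth 2.
One such decomposition:
Bags: B1 = {6, 8, 9}  B2 = {5, 8, 9}  B3 = {4, 6, 9}  B4 = {7, 8, 9}  B5 = {2, 5, 8}  B6 = {3, 7, 9}  B7 = {1, 2, 5}
Tree: B1–B2, B1–B3, B2–B4, B2–B5, B4–B6, B5–B7

The largest bag has 3 vertices, giving width 2; this decomposition certifies tw(G) ≤ 2. Conversely, {1, 2, 5} is a clique of size 3, and the vertices of any clique must share a bag in every tree decomposition; so some bag has ≥ 3 vertices and tw(G) ≥ 2. Hence tw(G) = 2 exactly.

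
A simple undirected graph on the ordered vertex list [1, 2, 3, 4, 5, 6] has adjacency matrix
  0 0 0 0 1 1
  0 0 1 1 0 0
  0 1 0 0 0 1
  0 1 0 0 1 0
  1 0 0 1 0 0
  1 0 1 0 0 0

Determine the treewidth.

2

A width-2 tree decomposition is:
Bags: B1 = {2, 4, 5}  B2 = {2, 3, 5}  B3 = {3, 5, 6}  B4 = {1, 5, 6}
Tree: B1–B2, B2–B3, B3–B4
Every bag has size at most 3, so the width is 3 − 1 = 2 and tw(G) ≤ 2. The edges 5–4–2–3–6–1–5 form a cycle, so G is not a tree and its treewidth is at least 2. The upper and lower bounds meet at 2, so that is the treewidth.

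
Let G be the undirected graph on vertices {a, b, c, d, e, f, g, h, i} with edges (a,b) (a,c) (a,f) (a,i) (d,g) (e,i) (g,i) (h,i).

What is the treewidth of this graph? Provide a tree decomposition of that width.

Treewidth 1.
One optimal decomposition is:
Bags: B1 = {g, i}  B2 = {h, i}  B3 = {a, i}  B4 = {a, b}  B5 = {e, i}  B6 = {a, c}  B7 = {d, g}  B8 = {a, f}
Tree: B1–B2, B2–B3, B3–B4, B3–B5, B4–B6, B1–B7, B4–B8

The largest bag has 2 vertices, giving width 1; this decomposition certifies tw(G) ≤ 1. G has an edge, so its treewidth is at least 1. The upper and lower bounds meet at 1, so that is the treewidth.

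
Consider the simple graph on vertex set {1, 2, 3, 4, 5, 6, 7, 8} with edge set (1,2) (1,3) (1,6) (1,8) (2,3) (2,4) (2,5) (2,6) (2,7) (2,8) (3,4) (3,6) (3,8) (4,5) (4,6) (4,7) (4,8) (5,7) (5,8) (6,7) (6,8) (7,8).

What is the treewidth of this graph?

A width-4 tree decomposition is:
Bags: B1 = {2, 3, 4, 6, 8}  B2 = {2, 4, 6, 7, 8}  B3 = {1, 2, 3, 6, 8}  B4 = {2, 4, 5, 7, 8}
Tree: B1–B2, B1–B3, B2–B4
Every bag has size at most 5, so the width is 5 − 1 = 4 and tw(G) ≤ 4. Conversely, {1, 2, 3, 6, 8} is a clique of size 5, and the vertices of any clique must share a bag in every tree decomposition; so some bag has ≥ 5 vertices and tw(G) ≥ 4. The upper and lower bounds meet at 4, so that is the treewidth.

4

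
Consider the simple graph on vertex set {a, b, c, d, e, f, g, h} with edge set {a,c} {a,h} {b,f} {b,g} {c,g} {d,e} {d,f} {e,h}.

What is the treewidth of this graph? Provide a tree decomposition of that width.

Treewidth 2.
Bags: B1 = {b, f, g}  B2 = {d, f, g}  B3 = {d, e, g}  B4 = {e, g, h}  B5 = {a, g, h}  B6 = {a, c, g}
Tree: B1–B2, B2–B3, B3–B4, B4–B5, B5–B6

The largest bag has 3 vertices, giving width 2; this decomposition certifies tw(G) ≤ 2. For the lower bound, G contains the cycle g–b–f–d–e–h–a–c–g, so G is not a forest; only forests have treewidth ≤ 1, hence tw(G) ≥ 2. Hence tw(G) = 2 exactly.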